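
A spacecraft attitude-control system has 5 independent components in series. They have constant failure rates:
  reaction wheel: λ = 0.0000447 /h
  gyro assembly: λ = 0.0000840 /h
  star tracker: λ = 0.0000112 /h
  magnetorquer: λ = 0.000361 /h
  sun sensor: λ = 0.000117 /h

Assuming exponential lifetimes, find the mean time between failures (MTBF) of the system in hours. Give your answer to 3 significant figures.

Series of exponential components: λ_sys = Σ λ_i
λ_sys = 0.0000447 + 0.0000840 + 0.0000112 + 0.000361 + 0.000117 = 6.1790e-04 /h
MTBF = 1 / λ_sys = 1620 h

1620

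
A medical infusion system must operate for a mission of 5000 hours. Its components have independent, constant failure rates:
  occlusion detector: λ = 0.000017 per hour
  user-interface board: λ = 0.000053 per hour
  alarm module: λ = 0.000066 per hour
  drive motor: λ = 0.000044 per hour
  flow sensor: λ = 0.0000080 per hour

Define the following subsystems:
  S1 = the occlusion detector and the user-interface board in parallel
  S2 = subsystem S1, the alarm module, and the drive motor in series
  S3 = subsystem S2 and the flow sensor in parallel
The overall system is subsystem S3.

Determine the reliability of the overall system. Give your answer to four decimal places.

0.9830

R(occlusion detector) = exp(−0.000017 × 5000) = 0.918512
R(user-interface board) = exp(−0.000053 × 5000) = 0.767206
R(alarm module) = exp(−0.000066 × 5000) = 0.718924
R(drive motor) = exp(−0.000044 × 5000) = 0.802519
R(flow sensor) = exp(−0.0000080 × 5000) = 0.960789
Parallel (occlusion detector and user-interface board): 1 − (1 − 0.918512)(1 − 0.767206) = 0.981030
Series ([0.981030], alarm module, and drive motor): 0.981030 × 0.718924 × 0.802519 = 0.566005
Parallel ([0.566005] and flow sensor): 1 − (1 − 0.566005)(1 − 0.960789) = 0.9830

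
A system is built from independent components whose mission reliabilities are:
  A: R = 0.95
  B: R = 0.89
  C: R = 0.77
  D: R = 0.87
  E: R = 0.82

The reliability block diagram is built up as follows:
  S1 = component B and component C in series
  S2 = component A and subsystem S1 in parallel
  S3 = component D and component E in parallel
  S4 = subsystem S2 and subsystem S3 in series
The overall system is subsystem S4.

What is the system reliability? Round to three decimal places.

Series (B and C): 0.89000 × 0.77000 = 0.68530
Parallel (A and [0.68530]): 1 − (1 − 0.95000)(1 − 0.68530) = 0.98427
Parallel (D and E): 1 − (1 − 0.87000)(1 − 0.82000) = 0.97660
Series ([0.98427] and [0.97660]): 0.98427 × 0.97660 = 0.961

0.961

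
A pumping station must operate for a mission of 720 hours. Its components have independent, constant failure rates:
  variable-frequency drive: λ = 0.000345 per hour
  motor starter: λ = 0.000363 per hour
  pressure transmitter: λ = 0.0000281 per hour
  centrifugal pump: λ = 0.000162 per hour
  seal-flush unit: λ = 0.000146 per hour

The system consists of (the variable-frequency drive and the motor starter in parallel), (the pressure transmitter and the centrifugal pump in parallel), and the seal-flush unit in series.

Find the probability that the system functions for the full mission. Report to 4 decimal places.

R(variable-frequency drive) = exp(−0.000345 × 720) = 0.780048
R(motor starter) = exp(−0.000363 × 720) = 0.770004
R(pressure transmitter) = exp(−0.0000281 × 720) = 0.979971
R(centrifugal pump) = exp(−0.000162 × 720) = 0.889906
R(seal-flush unit) = exp(−0.000146 × 720) = 0.900216
Parallel (variable-frequency drive and motor starter): 1 − (1 − 0.780048)(1 − 0.770004) = 0.949412
Parallel (pressure transmitter and centrifugal pump): 1 − (1 − 0.979971)(1 − 0.889906) = 0.997795
Series ([0.949412], [0.997795], and seal-flush unit): 0.949412 × 0.997795 × 0.900216 = 0.8528

0.8528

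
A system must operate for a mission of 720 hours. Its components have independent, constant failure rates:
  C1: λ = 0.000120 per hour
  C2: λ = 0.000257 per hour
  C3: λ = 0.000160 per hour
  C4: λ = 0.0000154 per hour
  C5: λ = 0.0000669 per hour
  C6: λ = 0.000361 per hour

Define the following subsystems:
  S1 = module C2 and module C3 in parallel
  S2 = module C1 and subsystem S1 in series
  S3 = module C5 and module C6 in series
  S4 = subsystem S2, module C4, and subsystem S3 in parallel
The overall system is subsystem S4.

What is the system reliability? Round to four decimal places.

0.9997

R(C1) = exp(−0.000120 × 720) = 0.917227
R(C2) = exp(−0.000257 × 720) = 0.831071
R(C3) = exp(−0.000160 × 720) = 0.891188
R(C4) = exp(−0.0000154 × 720) = 0.988973
R(C5) = exp(−0.0000669 × 720) = 0.952974
R(C6) = exp(−0.000361 × 720) = 0.771113
Parallel (C2 and C3): 1 − (1 − 0.831071)(1 − 0.891188) = 0.981618
Series (C1 and [0.981618]): 0.917227 × 0.981618 = 0.900367
Series (C5 and C6): 0.952974 × 0.771113 = 0.734851
Parallel ([0.900367], C4, and [0.734851]): 1 − (1 − 0.900367)(1 − 0.988973)(1 − 0.734851) = 0.9997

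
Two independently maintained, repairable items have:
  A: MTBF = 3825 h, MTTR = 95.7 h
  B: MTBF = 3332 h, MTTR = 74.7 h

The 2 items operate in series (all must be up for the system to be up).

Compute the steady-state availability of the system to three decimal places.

A(A) = MTBF/(MTBF+MTTR) = 3825/(3825+95.7) = 0.975591
A(B) = MTBF/(MTBF+MTTR) = 3332/(3332+74.7) = 0.978073
Series availability: 0.975591 × 0.978073 = 0.954

0.954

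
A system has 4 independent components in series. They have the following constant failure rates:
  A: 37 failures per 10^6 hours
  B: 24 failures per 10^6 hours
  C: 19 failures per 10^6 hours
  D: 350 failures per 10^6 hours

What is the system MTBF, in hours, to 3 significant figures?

2330

Series of exponential components: λ_sys = Σ λ_i
λ_sys = 0.000037 + 0.000024 + 0.000019 + 0.00035 = 4.3000e-04 /h
MTBF = 1 / λ_sys = 2330 h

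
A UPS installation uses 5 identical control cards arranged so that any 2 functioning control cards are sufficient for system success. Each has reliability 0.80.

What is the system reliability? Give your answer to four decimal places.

R = Σ_{i=2}^{5} C(5,i) p^i (1−p)^{5−i} with p = 0.80
C(5,2)·0.80^2·0.20^3 = 0.051200
C(5,3)·0.80^3·0.20^2 = 0.204800
C(5,4)·0.80^4·0.20^1 = 0.409600
C(5,5)·0.80^5·0.20^0 = 0.327680
Sum = 0.9933

0.9933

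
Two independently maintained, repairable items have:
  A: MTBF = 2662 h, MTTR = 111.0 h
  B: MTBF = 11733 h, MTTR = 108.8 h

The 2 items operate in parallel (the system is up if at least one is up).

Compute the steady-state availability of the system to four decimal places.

0.9996

A(A) = MTBF/(MTBF+MTTR) = 2662/(2662+111.0) = 0.959971
A(B) = MTBF/(MTBF+MTTR) = 11733/(11733+108.8) = 0.990812
Parallel availability: 1 − (1 − 0.959971)(1 − 0.990812) = 0.9996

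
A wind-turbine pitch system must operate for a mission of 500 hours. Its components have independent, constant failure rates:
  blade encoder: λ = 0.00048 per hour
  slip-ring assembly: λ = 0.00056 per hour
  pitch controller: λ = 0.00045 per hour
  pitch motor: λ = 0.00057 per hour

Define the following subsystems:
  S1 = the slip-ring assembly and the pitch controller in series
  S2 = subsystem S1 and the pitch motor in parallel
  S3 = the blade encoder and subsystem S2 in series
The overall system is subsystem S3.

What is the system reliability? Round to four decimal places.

R(blade encoder) = exp(−0.00048 × 500) = 0.786628
R(slip-ring assembly) = exp(−0.00056 × 500) = 0.755784
R(pitch controller) = exp(−0.00045 × 500) = 0.798516
R(pitch motor) = exp(−0.00057 × 500) = 0.752014
Series (slip-ring assembly and pitch controller): 0.755784 × 0.798516 = 0.603506
Parallel ([0.603506] and pitch motor): 1 − (1 − 0.603506)(1 − 0.752014) = 0.901675
Series (blade encoder and [0.901675]): 0.786628 × 0.901675 = 0.7093

0.7093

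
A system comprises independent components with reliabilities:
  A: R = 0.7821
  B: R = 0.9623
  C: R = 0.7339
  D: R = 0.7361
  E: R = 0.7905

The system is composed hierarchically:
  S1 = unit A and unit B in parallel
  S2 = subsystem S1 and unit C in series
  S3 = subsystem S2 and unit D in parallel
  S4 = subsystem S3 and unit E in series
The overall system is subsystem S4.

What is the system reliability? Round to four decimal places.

0.7337

Parallel (A and B): 1 − (1 − 0.782100)(1 − 0.962300) = 0.991785
Series ([0.991785] and C): 0.991785 × 0.733900 = 0.727871
Parallel ([0.727871] and D): 1 − (1 − 0.727871)(1 − 0.736100) = 0.928185
Series ([0.928185] and E): 0.928185 × 0.790500 = 0.7337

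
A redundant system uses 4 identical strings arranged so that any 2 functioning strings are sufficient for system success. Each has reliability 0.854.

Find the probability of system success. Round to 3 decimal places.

0.989

R = Σ_{i=2}^{4} C(4,i) p^i (1−p)^{4−i} with p = 0.854
C(4,2)·0.854^2·0.146^2 = 0.09328
C(4,3)·0.854^3·0.146^1 = 0.36374
C(4,4)·0.854^4·0.146^0 = 0.53190
Sum = 0.989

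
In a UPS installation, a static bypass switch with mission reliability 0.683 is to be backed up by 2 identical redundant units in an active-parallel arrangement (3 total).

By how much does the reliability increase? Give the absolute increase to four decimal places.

0.2851

R_before = 0.683
R_after = 1 − (1 − 0.683)^3 = 0.9681
ΔR = 0.9681 − 0.683 = 0.2851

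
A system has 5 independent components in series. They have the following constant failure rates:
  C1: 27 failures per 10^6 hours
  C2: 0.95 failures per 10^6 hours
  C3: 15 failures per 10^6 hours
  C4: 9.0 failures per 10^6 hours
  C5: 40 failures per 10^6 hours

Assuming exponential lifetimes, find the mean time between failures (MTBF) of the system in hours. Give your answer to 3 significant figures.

10900

Series of exponential components: λ_sys = Σ λ_i
λ_sys = 0.000027 + 0.00000095 + 0.000015 + 0.0000090 + 0.000040 = 9.1950e-05 /h
MTBF = 1 / λ_sys = 10900 h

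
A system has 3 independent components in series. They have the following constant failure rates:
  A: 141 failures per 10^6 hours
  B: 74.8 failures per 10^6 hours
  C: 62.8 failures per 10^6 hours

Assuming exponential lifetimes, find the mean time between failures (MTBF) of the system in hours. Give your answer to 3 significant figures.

3590

Series of exponential components: λ_sys = Σ λ_i
λ_sys = 0.000141 + 0.0000748 + 0.0000628 = 2.7860e-04 /h
MTBF = 1 / λ_sys = 3590 h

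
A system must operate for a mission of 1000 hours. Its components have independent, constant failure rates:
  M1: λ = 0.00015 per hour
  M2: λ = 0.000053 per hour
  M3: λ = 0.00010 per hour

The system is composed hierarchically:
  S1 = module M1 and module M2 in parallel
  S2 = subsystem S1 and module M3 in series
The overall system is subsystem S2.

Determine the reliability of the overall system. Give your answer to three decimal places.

R(M1) = exp(−0.00015 × 1000) = 0.86071
R(M2) = exp(−0.000053 × 1000) = 0.94838
R(M3) = exp(−0.00010 × 1000) = 0.90484
Parallel (M1 and M2): 1 − (1 − 0.86071)(1 − 0.94838) = 0.99281
Series ([0.99281] and M3): 0.99281 × 0.90484 = 0.898

0.898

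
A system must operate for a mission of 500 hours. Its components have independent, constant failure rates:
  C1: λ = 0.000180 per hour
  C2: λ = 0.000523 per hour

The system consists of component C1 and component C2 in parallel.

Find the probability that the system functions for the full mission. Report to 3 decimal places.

R(C1) = exp(−0.000180 × 500) = 0.91393
R(C2) = exp(−0.000523 × 500) = 0.76990
Parallel (C1 and C2): 1 − (1 − 0.91393)(1 − 0.76990) = 0.980

0.980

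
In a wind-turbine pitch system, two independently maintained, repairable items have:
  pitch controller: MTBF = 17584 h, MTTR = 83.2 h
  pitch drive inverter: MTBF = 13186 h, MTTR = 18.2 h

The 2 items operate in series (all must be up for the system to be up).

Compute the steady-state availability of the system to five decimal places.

0.99392

A(pitch controller) = MTBF/(MTBF+MTTR) = 17584/(17584+83.2) = 0.995291
A(pitch drive inverter) = MTBF/(MTBF+MTTR) = 13186/(13186+18.2) = 0.998622
Series availability: 0.995291 × 0.998622 = 0.99392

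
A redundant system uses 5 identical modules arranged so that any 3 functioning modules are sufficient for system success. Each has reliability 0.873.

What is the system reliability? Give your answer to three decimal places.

0.983

R = Σ_{i=3}^{5} C(5,i) p^i (1−p)^{5−i} with p = 0.873
C(5,3)·0.873^3·0.127^2 = 0.10731
C(5,4)·0.873^4·0.127^1 = 0.36883
C(5,5)·0.873^5·0.127^0 = 0.50707
Sum = 0.983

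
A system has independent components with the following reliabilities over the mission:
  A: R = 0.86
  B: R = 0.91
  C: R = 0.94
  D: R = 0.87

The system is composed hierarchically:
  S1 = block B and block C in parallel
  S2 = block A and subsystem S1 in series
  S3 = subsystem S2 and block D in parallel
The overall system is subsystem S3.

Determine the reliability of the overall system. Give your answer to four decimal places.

0.9812

Parallel (B and C): 1 − (1 − 0.910000)(1 − 0.940000) = 0.994600
Series (A and [0.994600]): 0.860000 × 0.994600 = 0.855356
Parallel ([0.855356] and D): 1 − (1 − 0.855356)(1 − 0.870000) = 0.9812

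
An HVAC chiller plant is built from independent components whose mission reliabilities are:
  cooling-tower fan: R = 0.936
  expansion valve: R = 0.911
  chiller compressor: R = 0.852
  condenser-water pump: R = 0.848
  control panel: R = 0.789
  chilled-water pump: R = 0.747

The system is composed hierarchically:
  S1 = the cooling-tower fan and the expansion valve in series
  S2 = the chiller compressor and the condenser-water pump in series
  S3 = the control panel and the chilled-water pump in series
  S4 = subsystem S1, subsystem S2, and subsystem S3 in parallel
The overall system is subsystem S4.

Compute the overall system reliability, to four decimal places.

0.9832

Series (cooling-tower fan and expansion valve): 0.936000 × 0.911000 = 0.852696
Series (chiller compressor and condenser-water pump): 0.852000 × 0.848000 = 0.722496
Series (control panel and chilled-water pump): 0.789000 × 0.747000 = 0.589383
Parallel ([0.852696], [0.722496], and [0.589383]): 1 − (1 − 0.852696)(1 − 0.722496)(1 − 0.589383) = 0.9832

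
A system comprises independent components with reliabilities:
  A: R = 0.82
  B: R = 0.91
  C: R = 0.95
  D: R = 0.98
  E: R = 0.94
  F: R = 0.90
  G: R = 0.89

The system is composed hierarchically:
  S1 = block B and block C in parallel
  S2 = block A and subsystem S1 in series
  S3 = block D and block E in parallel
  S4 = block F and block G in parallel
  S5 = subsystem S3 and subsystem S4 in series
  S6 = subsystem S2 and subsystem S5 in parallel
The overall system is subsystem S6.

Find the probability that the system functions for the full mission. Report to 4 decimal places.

0.9978

Parallel (B and C): 1 − (1 − 0.910000)(1 − 0.950000) = 0.995500
Series (A and [0.995500]): 0.820000 × 0.995500 = 0.816310
Parallel (D and E): 1 − (1 − 0.980000)(1 − 0.940000) = 0.998800
Parallel (F and G): 1 − (1 − 0.900000)(1 − 0.890000) = 0.989000
Series ([0.998800] and [0.989000]): 0.998800 × 0.989000 = 0.987813
Parallel ([0.816310] and [0.987813]): 1 − (1 − 0.816310)(1 − 0.987813) = 0.9978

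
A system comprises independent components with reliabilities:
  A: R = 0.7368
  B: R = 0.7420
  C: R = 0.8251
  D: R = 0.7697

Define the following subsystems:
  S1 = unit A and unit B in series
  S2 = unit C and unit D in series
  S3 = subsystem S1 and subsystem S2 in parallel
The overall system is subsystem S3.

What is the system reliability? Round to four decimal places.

0.8346

Series (A and B): 0.736800 × 0.742000 = 0.546706
Series (C and D): 0.825100 × 0.769700 = 0.635079
Parallel ([0.546706] and [0.635079]): 1 − (1 − 0.546706)(1 − 0.635079) = 0.8346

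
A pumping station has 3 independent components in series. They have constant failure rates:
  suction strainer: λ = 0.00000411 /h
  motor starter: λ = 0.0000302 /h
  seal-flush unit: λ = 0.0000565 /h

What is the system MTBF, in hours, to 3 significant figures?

Series of exponential components: λ_sys = Σ λ_i
λ_sys = 0.00000411 + 0.0000302 + 0.0000565 = 9.0810e-05 /h
MTBF = 1 / λ_sys = 11000 h

11000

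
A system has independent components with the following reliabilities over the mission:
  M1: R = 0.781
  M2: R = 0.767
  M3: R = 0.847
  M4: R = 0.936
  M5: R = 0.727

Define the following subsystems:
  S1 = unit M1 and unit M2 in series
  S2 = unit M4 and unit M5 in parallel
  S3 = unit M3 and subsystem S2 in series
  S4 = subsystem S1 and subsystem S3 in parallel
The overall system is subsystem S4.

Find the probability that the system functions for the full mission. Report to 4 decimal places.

0.9327

Series (M1 and M2): 0.781000 × 0.767000 = 0.599027
Parallel (M4 and M5): 1 − (1 − 0.936000)(1 − 0.727000) = 0.982528
Series (M3 and [0.982528]): 0.847000 × 0.982528 = 0.832201
Parallel ([0.599027] and [0.832201]): 1 − (1 − 0.599027)(1 − 0.832201) = 0.9327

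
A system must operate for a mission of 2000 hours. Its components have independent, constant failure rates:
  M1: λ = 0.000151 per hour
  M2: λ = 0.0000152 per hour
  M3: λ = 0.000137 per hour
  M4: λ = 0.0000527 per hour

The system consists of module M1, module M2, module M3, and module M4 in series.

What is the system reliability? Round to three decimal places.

R(M1) = exp(−0.000151 × 2000) = 0.73934
R(M2) = exp(−0.0000152 × 2000) = 0.97006
R(M3) = exp(−0.000137 × 2000) = 0.76033
R(M4) = exp(−0.0000527 × 2000) = 0.89996
Series (M1, M2, M3, and M4): 0.73934 × 0.97006 × 0.76033 × 0.89996 = 0.491

0.491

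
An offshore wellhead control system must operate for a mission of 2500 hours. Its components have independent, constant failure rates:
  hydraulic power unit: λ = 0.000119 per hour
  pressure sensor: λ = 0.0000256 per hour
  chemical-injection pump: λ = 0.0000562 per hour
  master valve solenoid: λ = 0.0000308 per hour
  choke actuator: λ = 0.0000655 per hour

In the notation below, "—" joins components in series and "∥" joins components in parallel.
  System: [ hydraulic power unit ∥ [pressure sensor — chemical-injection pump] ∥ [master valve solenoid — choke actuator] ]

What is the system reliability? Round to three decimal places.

R(hydraulic power unit) = exp(−0.000119 × 2500) = 0.74267
R(pressure sensor) = exp(−0.0000256 × 2500) = 0.93800
R(chemical-injection pump) = exp(−0.0000562 × 2500) = 0.86892
R(master valve solenoid) = exp(−0.0000308 × 2500) = 0.92589
R(choke actuator) = exp(−0.0000655 × 2500) = 0.84895
Series (pressure sensor and chemical-injection pump): 0.93800 × 0.86892 = 0.81505
Series (master valve solenoid and choke actuator): 0.92589 × 0.84895 = 0.78603
Parallel (hydraulic power unit, [0.81505], and [0.78603]): 1 − (1 − 0.74267)(1 − 0.81505)(1 − 0.78603) = 0.990

0.990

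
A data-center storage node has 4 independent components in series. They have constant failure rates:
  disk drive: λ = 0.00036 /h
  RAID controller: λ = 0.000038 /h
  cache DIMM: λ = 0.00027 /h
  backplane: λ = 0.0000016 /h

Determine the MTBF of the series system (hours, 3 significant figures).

1490

Series of exponential components: λ_sys = Σ λ_i
λ_sys = 0.00036 + 0.000038 + 0.00027 + 0.0000016 = 6.6960e-04 /h
MTBF = 1 / λ_sys = 1490 h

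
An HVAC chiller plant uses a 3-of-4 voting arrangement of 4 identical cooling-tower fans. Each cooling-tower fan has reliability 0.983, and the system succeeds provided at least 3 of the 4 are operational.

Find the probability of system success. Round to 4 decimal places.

0.9983

R = Σ_{i=3}^{4} C(4,i) p^i (1−p)^{4−i} with p = 0.983
C(4,3)·0.983^3·0.017^1 = 0.064591
C(4,4)·0.983^4·0.017^0 = 0.933714
Sum = 0.9983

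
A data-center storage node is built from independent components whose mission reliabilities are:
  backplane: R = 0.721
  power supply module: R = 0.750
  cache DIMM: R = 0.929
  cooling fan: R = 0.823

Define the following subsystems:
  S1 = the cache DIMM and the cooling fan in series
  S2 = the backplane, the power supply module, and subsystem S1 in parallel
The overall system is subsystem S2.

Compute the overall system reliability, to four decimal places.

0.9836

Series (cache DIMM and cooling fan): 0.929000 × 0.823000 = 0.764567
Parallel (backplane, power supply module, and [0.764567]): 1 − (1 − 0.721000)(1 − 0.750000)(1 − 0.764567) = 0.9836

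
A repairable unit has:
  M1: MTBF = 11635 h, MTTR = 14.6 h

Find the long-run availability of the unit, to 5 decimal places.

A(M1) = MTBF/(MTBF+MTTR) = 11635/(11635+14.6) = 0.99875

0.99875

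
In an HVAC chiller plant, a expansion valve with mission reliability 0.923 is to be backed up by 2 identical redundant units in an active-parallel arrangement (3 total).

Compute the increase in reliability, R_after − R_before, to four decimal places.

R_before = 0.923
R_after = 1 − (1 − 0.923)^3 = 0.9995
ΔR = 0.9995 − 0.923 = 0.0765

0.0765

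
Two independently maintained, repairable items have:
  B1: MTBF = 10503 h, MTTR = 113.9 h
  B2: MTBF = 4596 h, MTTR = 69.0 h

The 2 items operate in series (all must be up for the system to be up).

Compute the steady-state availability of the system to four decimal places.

0.9746

A(B1) = MTBF/(MTBF+MTTR) = 10503/(10503+113.9) = 0.989272
A(B2) = MTBF/(MTBF+MTTR) = 4596/(4596+69.0) = 0.985209
Series availability: 0.989272 × 0.985209 = 0.9746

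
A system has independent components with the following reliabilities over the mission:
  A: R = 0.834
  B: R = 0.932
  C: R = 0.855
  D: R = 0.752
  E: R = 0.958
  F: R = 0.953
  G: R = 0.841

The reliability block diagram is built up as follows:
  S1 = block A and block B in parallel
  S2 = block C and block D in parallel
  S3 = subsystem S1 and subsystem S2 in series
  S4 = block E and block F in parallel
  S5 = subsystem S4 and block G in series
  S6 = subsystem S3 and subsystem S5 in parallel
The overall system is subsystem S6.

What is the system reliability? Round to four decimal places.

Parallel (A and B): 1 − (1 − 0.834000)(1 − 0.932000) = 0.988712
Parallel (C and D): 1 − (1 − 0.855000)(1 − 0.752000) = 0.964040
Series ([0.988712] and [0.964040]): 0.988712 × 0.964040 = 0.953158
Parallel (E and F): 1 − (1 − 0.958000)(1 − 0.953000) = 0.998026
Series ([0.998026] and G): 0.998026 × 0.841000 = 0.839340
Parallel ([0.953158] and [0.839340]): 1 − (1 − 0.953158)(1 − 0.839340) = 0.9925

0.9925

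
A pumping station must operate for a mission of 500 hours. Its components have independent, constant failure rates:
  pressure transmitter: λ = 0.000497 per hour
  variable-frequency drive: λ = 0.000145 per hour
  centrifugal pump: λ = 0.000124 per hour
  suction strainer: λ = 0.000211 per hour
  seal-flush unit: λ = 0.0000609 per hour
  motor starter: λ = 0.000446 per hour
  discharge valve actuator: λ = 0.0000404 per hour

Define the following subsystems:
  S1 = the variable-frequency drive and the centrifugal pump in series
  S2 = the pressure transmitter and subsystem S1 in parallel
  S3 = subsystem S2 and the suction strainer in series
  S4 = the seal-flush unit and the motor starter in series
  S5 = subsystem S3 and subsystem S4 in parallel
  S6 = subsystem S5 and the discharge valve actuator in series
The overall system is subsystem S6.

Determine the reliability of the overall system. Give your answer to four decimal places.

R(pressure transmitter) = exp(−0.000497 × 500) = 0.779970
R(variable-frequency drive) = exp(−0.000145 × 500) = 0.930066
R(centrifugal pump) = exp(−0.000124 × 500) = 0.939883
R(suction strainer) = exp(−0.000211 × 500) = 0.899874
R(seal-flush unit) = exp(−0.0000609 × 500) = 0.970009
R(motor starter) = exp(−0.000446 × 500) = 0.800115
R(discharge valve actuator) = exp(−0.0000404 × 500) = 0.980003
Series (variable-frequency drive and centrifugal pump): 0.930066 × 0.939883 = 0.874153
Parallel (pressure transmitter and [0.874153]): 1 − (1 − 0.779970)(1 − 0.874153) = 0.972310
Series ([0.972310] and suction strainer): 0.972310 × 0.899874 = 0.874956
Series (seal-flush unit and motor starter): 0.970009 × 0.800115 = 0.776119
Parallel ([0.874956] and [0.776119]): 1 − (1 − 0.874956)(1 − 0.776119) = 0.972005
Series ([0.972005] and discharge valve actuator): 0.972005 × 0.980003 = 0.9526

0.9526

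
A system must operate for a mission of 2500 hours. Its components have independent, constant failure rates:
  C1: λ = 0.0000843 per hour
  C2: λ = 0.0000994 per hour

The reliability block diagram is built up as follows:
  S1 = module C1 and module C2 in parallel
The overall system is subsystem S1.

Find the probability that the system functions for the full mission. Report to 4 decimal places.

R(C1) = exp(−0.0000843 × 2500) = 0.809977
R(C2) = exp(−0.0000994 × 2500) = 0.779970
Parallel (C1 and C2): 1 − (1 − 0.809977)(1 − 0.779970) = 0.9582

0.9582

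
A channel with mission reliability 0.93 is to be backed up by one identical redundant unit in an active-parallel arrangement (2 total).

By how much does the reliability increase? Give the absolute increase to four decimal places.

R_before = 0.93
R_after = 1 − (1 − 0.93)^2 = 0.9951
ΔR = 0.9951 − 0.93 = 0.0651

0.0651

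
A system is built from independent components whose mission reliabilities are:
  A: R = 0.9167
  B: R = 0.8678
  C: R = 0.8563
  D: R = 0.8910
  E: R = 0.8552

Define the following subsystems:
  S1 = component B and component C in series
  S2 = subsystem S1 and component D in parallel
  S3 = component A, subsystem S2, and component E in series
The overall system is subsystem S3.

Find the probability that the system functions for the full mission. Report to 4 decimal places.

Series (B and C): 0.867800 × 0.856300 = 0.743097
Parallel ([0.743097] and D): 1 − (1 − 0.743097)(1 − 0.891000) = 0.971998
Series (A, [0.971998], and E): 0.916700 × 0.971998 × 0.855200 = 0.7620

0.7620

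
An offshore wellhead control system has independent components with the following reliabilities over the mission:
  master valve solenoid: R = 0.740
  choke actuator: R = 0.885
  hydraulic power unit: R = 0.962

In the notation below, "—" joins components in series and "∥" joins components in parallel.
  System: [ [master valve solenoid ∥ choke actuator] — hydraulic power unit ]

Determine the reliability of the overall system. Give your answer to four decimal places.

Parallel (master valve solenoid and choke actuator): 1 − (1 − 0.740000)(1 − 0.885000) = 0.970100
Series ([0.970100] and hydraulic power unit): 0.970100 × 0.962000 = 0.9332

0.9332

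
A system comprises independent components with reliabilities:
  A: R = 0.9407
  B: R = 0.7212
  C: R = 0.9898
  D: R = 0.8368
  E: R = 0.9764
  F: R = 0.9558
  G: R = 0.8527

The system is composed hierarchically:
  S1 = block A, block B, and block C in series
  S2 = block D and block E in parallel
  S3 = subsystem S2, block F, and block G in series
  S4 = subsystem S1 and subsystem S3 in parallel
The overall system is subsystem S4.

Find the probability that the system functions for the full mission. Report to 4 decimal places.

0.9382

Series (A, B, and C): 0.940700 × 0.721200 × 0.989800 = 0.671513
Parallel (D and E): 1 − (1 − 0.836800)(1 − 0.976400) = 0.996148
Series ([0.996148], F, and G): 0.996148 × 0.955800 × 0.852700 = 0.811871
Parallel ([0.671513] and [0.811871]): 1 − (1 − 0.671513)(1 − 0.811871) = 0.9382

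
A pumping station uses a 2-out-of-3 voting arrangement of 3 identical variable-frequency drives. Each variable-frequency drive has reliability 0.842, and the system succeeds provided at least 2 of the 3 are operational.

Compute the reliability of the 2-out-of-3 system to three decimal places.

0.933

R = Σ_{i=2}^{3} C(3,i) p^i (1−p)^{3−i} with p = 0.842
C(3,2)·0.842^2·0.158^1 = 0.33605
C(3,3)·0.842^3·0.158^0 = 0.59695
Sum = 0.933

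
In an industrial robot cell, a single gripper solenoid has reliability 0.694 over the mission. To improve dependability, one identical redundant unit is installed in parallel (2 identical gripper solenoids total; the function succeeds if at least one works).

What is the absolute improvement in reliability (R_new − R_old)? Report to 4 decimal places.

0.2124

R_before = 0.694
R_after = 1 − (1 − 0.694)^2 = 0.9064
ΔR = 0.9064 − 0.694 = 0.2124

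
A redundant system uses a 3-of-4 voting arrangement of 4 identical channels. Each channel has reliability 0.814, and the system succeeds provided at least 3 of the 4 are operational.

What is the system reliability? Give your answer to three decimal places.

0.840

R = Σ_{i=3}^{4} C(4,i) p^i (1−p)^{4−i} with p = 0.814
C(4,3)·0.814^3·0.186^1 = 0.40128
C(4,4)·0.814^4·0.186^0 = 0.43903
Sum = 0.840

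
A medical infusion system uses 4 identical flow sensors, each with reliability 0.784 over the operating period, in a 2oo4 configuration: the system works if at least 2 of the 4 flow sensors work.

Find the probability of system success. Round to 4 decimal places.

R = Σ_{i=2}^{4} C(4,i) p^i (1−p)^{4−i} with p = 0.784
C(4,2)·0.784^2·0.216^2 = 0.172064
C(4,3)·0.784^3·0.216^1 = 0.416353
C(4,4)·0.784^4·0.216^0 = 0.377802
Sum = 0.9662

0.9662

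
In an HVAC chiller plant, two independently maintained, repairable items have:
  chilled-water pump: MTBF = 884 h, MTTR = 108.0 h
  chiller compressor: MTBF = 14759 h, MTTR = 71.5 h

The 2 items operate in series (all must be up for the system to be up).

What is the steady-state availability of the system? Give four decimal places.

0.8868

A(chilled-water pump) = MTBF/(MTBF+MTTR) = 884/(884+108.0) = 0.891129
A(chiller compressor) = MTBF/(MTBF+MTTR) = 14759/(14759+71.5) = 0.995179
Series availability: 0.891129 × 0.995179 = 0.8868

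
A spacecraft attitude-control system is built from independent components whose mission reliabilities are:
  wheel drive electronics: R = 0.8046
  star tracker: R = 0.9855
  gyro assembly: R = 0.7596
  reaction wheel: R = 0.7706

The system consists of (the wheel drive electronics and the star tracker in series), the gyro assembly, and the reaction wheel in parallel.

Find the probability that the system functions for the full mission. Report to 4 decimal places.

0.9886

Series (wheel drive electronics and star tracker): 0.804600 × 0.985500 = 0.792933
Parallel ([0.792933], gyro assembly, and reaction wheel): 1 − (1 − 0.792933)(1 − 0.759600)(1 − 0.770600) = 0.9886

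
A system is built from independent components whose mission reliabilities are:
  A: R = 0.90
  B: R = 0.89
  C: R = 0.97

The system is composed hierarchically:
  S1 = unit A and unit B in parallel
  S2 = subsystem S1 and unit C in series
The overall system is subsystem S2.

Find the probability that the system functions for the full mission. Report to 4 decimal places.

0.9593

Parallel (A and B): 1 − (1 − 0.900000)(1 − 0.890000) = 0.989000
Series ([0.989000] and C): 0.989000 × 0.970000 = 0.9593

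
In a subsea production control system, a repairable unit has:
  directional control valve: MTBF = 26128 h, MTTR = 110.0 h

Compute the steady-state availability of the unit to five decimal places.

A(directional control valve) = MTBF/(MTBF+MTTR) = 26128/(26128+110.0) = 0.99581

0.99581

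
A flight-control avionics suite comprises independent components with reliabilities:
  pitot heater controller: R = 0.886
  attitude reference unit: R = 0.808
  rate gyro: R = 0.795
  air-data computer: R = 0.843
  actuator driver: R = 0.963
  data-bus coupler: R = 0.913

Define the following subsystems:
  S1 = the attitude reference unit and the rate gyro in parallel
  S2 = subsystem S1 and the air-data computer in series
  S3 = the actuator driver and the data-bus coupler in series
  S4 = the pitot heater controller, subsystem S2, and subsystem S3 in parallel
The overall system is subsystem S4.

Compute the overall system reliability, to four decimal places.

Parallel (attitude reference unit and rate gyro): 1 − (1 − 0.808000)(1 − 0.795000) = 0.960640
Series ([0.960640] and air-data computer): 0.960640 × 0.843000 = 0.809820
Series (actuator driver and data-bus coupler): 0.963000 × 0.913000 = 0.879219
Parallel (pitot heater controller, [0.809820], and [0.879219]): 1 − (1 − 0.886000)(1 − 0.809820)(1 − 0.879219) = 0.9974

0.9974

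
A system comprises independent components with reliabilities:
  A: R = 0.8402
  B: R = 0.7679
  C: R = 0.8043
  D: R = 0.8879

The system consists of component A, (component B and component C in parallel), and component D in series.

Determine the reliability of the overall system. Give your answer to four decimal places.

0.7121

Parallel (B and C): 1 − (1 − 0.767900)(1 − 0.804300) = 0.954578
Series (A, [0.954578], and D): 0.840200 × 0.954578 × 0.887900 = 0.7121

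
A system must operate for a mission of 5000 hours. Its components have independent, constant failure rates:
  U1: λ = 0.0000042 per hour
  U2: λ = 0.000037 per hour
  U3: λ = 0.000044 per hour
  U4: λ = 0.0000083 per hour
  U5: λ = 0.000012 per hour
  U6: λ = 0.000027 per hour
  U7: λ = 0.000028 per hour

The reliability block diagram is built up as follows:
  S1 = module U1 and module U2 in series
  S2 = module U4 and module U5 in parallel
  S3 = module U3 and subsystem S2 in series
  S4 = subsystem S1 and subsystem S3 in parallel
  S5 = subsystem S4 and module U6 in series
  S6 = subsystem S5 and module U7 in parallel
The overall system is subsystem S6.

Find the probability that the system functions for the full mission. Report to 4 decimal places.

R(U1) = exp(−0.0000042 × 5000) = 0.979219
R(U2) = exp(−0.000037 × 5000) = 0.831104
R(U3) = exp(−0.000044 × 5000) = 0.802519
R(U4) = exp(−0.0000083 × 5000) = 0.959349
R(U5) = exp(−0.000012 × 5000) = 0.941765
R(U6) = exp(−0.000027 × 5000) = 0.873716
R(U7) = exp(−0.000028 × 5000) = 0.869358
Series (U1 and U2): 0.979219 × 0.831104 = 0.813833
Parallel (U4 and U5): 1 − (1 − 0.959349)(1 − 0.941765) = 0.997633
Series (U3 and [0.997633]): 0.802519 × 0.997633 = 0.800619
Parallel ([0.813833] and [0.800619]): 1 − (1 − 0.813833)(1 − 0.800619) = 0.962882
Series ([0.962882] and U6): 0.962882 × 0.873716 = 0.841285
Parallel ([0.841285] and U7): 1 − (1 − 0.841285)(1 − 0.869358) = 0.9793

0.9793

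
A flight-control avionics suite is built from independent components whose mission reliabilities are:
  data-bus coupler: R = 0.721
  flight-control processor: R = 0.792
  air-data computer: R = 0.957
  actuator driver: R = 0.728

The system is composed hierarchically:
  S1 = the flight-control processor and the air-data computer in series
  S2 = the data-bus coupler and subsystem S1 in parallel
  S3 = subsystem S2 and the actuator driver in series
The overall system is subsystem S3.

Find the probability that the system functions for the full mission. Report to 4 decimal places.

Series (flight-control processor and air-data computer): 0.792000 × 0.957000 = 0.757944
Parallel (data-bus coupler and [0.757944]): 1 − (1 − 0.721000)(1 − 0.757944) = 0.932466
Series ([0.932466] and actuator driver): 0.932466 × 0.728000 = 0.6788

0.6788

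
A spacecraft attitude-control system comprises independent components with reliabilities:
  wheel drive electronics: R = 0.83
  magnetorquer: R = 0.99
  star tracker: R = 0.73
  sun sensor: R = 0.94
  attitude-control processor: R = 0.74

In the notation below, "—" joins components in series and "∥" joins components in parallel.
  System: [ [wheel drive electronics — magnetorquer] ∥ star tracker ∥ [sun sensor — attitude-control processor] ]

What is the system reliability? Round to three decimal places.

0.985

Series (wheel drive electronics and magnetorquer): 0.83000 × 0.99000 = 0.82170
Series (sun sensor and attitude-control processor): 0.94000 × 0.74000 = 0.69560
Parallel ([0.82170], star tracker, and [0.69560]): 1 − (1 − 0.82170)(1 − 0.73000)(1 − 0.69560) = 0.985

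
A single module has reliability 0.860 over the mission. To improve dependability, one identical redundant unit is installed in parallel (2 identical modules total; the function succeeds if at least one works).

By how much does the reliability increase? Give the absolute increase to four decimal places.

R_before = 0.860
R_after = 1 − (1 − 0.860)^2 = 0.9804
ΔR = 0.9804 − 0.860 = 0.1204

0.1204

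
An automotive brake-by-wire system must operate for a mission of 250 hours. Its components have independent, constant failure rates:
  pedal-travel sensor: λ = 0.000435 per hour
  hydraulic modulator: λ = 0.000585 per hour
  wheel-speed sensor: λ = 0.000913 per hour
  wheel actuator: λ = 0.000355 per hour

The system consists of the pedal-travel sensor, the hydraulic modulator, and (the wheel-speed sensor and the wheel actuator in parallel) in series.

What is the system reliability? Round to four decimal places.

0.7615

R(pedal-travel sensor) = exp(−0.000435 × 250) = 0.896955
R(hydraulic modulator) = exp(−0.000585 × 250) = 0.863942
R(wheel-speed sensor) = exp(−0.000913 × 250) = 0.795925
R(wheel actuator) = exp(−0.000355 × 250) = 0.915074
Parallel (wheel-speed sensor and wheel actuator): 1 − (1 − 0.795925)(1 − 0.915074) = 0.982669
Series (pedal-travel sensor, hydraulic modulator, and [0.982669]): 0.896955 × 0.863942 × 0.982669 = 0.7615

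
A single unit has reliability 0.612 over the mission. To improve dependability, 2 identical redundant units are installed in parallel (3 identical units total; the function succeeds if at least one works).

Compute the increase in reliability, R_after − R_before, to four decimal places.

R_before = 0.612
R_after = 1 − (1 − 0.612)^3 = 0.9416
ΔR = 0.9416 − 0.612 = 0.3296

0.3296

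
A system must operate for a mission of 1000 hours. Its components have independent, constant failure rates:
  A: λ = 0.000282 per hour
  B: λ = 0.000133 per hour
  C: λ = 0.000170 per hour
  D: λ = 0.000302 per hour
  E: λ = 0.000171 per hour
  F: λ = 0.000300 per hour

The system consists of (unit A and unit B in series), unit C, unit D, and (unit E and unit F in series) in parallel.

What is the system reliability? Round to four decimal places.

R(A) = exp(−0.000282 × 1000) = 0.754274
R(B) = exp(−0.000133 × 1000) = 0.875465
R(C) = exp(−0.000170 × 1000) = 0.843665
R(D) = exp(−0.000302 × 1000) = 0.739338
R(E) = exp(−0.000171 × 1000) = 0.842822
R(F) = exp(−0.000300 × 1000) = 0.740818
Series (A and B): 0.754274 × 0.875465 = 0.660340
Series (E and F): 0.842822 × 0.740818 = 0.624378
Parallel ([0.660340], C, D, and [0.624378]): 1 − (1 − 0.660340)(1 − 0.843665)(1 − 0.739338)(1 − 0.624378) = 0.9948

0.9948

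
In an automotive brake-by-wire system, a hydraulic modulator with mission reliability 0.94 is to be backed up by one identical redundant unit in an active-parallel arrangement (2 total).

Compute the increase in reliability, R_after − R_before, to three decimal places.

R_before = 0.94
R_after = 1 − (1 − 0.94)^2 = 0.996
ΔR = 0.996 − 0.94 = 0.056

0.056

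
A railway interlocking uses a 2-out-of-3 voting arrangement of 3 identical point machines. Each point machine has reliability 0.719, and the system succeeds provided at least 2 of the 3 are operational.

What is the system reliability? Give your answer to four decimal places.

R = Σ_{i=2}^{3} C(3,i) p^i (1−p)^{3−i} with p = 0.719
C(3,2)·0.719^2·0.281^1 = 0.435798
C(3,3)·0.719^3·0.281^0 = 0.371695
Sum = 0.8075

0.8075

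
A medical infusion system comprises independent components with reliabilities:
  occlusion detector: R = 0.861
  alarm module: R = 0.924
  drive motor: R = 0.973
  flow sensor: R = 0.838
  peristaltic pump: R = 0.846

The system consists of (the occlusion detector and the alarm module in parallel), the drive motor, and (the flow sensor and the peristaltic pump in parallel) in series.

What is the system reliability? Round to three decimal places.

Parallel (occlusion detector and alarm module): 1 − (1 − 0.86100)(1 − 0.92400) = 0.98944
Parallel (flow sensor and peristaltic pump): 1 − (1 − 0.83800)(1 − 0.84600) = 0.97505
Series ([0.98944], drive motor, and [0.97505]): 0.98944 × 0.97300 × 0.97505 = 0.939

0.939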